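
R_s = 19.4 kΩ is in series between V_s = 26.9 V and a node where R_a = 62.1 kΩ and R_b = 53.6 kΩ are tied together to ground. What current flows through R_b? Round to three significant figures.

I ≈ 0.300 mA

Combine the parallel branches: R_p = (1/62.1 + 1/53.6)⁻¹ = 28.77 kΩ.
V_A by voltage divider: V_A = 26.9 × 28.77/(19.4 + 28.77) = 16.07 V.
I(R_b) = V_A / R_b = 16.07/53.6 = 0.2997 mA.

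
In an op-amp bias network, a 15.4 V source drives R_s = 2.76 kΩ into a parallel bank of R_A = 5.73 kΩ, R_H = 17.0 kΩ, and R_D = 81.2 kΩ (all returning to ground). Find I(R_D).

Parallel bank: R_p = 1/(1/5.73 + 1/17.0 + 1/81.2) = 4.071 kΩ.
V_A = 15.4 × 4.071/6.831 = 9.177 V.
I(R_D) = V_A / R_D = 9.177/81.2 = 0.1130 mA.

I ≈ 0.113 mA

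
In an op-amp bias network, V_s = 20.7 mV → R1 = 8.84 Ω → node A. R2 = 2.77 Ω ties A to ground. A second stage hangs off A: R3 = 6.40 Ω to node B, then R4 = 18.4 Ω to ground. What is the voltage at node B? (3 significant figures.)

V_B ≈ 3.38 mV

Looking into the second stage from A: R3 + R4 = 24.80 Ω appears in parallel with R2.
Effective lower resistance at A: R2 ‖ 24.80 = 2.492 Ω.
So V_A = 20.7 × 0.2199 = 4.552 mV.
V_B = V_A × 0.7419 = 3.377 mV.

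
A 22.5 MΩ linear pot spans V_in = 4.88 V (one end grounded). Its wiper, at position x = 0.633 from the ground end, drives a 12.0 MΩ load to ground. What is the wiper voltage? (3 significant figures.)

Split the track: R_lower = x·R_p = 14.24 MΩ, R_upper = (1−x)·R_p = 8.258 MΩ.
(x·R_p) ‖ R_L = 6.513 MΩ.
V_out = 4.88 × 6.513/(8.258 + 6.513) = 2.152 V.
(Unloaded: V_out = x·V_in = 3.09 V.)

V_out ≈ 2.15 V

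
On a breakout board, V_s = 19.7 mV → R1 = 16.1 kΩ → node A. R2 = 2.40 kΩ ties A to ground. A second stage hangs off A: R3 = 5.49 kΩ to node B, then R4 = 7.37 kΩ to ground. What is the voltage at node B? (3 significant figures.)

The second stage (R3 + R4 = 12.86 kΩ) loads node A in parallel with R2.
R2 ‖ (R3+R4) = 2.023 kΩ.
First divider: V_A = V_s · 2.023/(16.1 + 2.023) = 2.199 mV.
Then the unloaded second divider: V_B = V_A × R4/(R3+R4) = 2.199 × 0.5731 = 1.260 mV.

V_B ≈ 1.26 mV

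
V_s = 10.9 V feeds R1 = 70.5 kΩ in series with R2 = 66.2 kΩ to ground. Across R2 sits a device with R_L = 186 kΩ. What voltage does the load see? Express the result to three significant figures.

V_out ≈ 4.46 V

The load sits in parallel with R2, giving an effective lower resistance R2' = R2·R_L/(R2+R_L) = 48.82 kΩ.
Then V_out = V_s · R2'/(R1 + R2') = 10.9 × 48.82/119.3 = 4.460 V.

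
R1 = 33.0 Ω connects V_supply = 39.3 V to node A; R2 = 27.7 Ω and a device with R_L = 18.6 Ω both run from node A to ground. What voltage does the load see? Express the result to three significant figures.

V_out ≈ 9.91 V

The load sits in parallel with R2, giving an effective lower resistance R2' = R2·R_L/(R2+R_L) = 11.13 Ω.
Then V_out = V_supply · R2'/(R1 + R2') = 39.3 × 11.13/44.13 = 9.910 V.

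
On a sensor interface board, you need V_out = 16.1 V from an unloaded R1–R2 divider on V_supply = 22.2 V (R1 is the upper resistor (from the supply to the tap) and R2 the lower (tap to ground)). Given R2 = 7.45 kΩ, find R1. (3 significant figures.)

V_out/V_supply = R2/(R1+R2) = 0.7252.
Rearranging, R1 = R2·(1−k)/k = 7.45 × 0.3789 = 2.823 kΩ.

R1 ≈ 2.82 kΩ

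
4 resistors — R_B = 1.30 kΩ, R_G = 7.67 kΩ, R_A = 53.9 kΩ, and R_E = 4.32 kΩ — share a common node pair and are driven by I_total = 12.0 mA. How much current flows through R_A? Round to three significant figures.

ΣG = 1/1.30 + 1/7.67 + 1/53.9 + 1/4.32 = 1.150.
R_A takes the fraction G_k/ΣG = 0.01855/1.150 = 0.01614, so I = 12.0 × 0.01614 = 0.1937 mA.

I ≈ 0.194 mA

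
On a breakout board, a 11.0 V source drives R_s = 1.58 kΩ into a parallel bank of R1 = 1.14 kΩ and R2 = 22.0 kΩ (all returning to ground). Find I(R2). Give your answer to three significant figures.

Equivalent of the parallel group: R_p = 1.084 kΩ.
V_A = 11.0 × 1.084/2.664 = 4.476 V.
I(R2) = V_A / R2 = 4.476/22.0 = 0.2034 mA.

I ≈ 0.203 mA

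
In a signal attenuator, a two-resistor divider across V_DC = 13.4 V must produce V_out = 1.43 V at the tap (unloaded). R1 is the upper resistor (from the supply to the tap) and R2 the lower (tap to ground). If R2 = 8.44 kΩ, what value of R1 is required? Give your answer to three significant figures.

Required fraction k = V_out/V_DC = 0.1067.
So R1 = R2 · (V_DC/V_out − 1) = 8.44 × (13.4/1.43 − 1) = 8.44 × 8.371 = 70.65 kΩ.

R1 ≈ 70.6 kΩ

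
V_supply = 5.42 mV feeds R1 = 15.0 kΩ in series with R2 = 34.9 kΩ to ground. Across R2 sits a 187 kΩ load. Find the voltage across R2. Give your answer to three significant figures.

R2 ‖ R_L = (34.9 × 187)/(34.9 + 187) = 29.41 kΩ.
Voltage divider with the loaded lower leg: V_out = 5.42 × 29.41/(15.0 + 29.41) = 5.42 × 0.6622 = 3.589 mV.
(Unloaded it would be 3.79 mV; the load pulls it down.)

V_out ≈ 3.59 mV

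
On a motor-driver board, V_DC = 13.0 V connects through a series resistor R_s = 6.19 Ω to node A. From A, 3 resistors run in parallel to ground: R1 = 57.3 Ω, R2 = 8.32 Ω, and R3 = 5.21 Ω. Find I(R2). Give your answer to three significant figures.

Equivalent of the parallel group: R_p = 3.034 Ω.
V_A by voltage divider: V_A = 13.0 × 3.034/(6.19 + 3.034) = 4.276 V.
Branch current I = V_A/R2 = 4.276/8.32 = 0.5140 A.

I ≈ 0.514 A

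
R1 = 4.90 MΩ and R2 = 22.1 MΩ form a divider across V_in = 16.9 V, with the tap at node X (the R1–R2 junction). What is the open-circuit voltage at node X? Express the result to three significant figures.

V_th ≈ 13.8 V

Open-circuit (no load on X): V_th = V_in · R2/(R1 + R2) = 16.9 × 22.1/(4.900 + 22.1) = 13.83 V.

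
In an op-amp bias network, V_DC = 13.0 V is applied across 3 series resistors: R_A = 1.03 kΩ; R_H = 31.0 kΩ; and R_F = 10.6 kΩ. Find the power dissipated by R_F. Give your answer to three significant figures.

Series current I = V_DC/ΣR = 13.0/42.63 = 0.3049 mA.
P(R_F) = I²·R_F = (0.3049)² × 10.6 = 0.9857 mW.

P ≈ 0.986 mW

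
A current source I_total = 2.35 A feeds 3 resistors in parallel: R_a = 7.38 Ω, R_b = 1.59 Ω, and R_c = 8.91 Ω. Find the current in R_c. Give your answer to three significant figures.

I ≈ 0.301 A

Conductances: ΣG = 1/7.38 + 1/1.59 + 1/8.91 = 0.8767 (1/Ω).
Current divider: I(R_c) = I_total · G_k/ΣG = 2.35 × (0.1122/0.8767) = 2.35 × 0.1280 = 0.3009 A.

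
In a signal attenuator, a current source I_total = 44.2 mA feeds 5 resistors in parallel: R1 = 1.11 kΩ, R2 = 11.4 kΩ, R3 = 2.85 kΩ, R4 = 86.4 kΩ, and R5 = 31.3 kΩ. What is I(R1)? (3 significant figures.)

Total conductance ΣG = 1/1.11 + 1/11.4 + 1/2.85 + 1/86.4 + 1/31.3 = 1.383 (units of 1/kΩ).
R1 takes the fraction G_k/ΣG = 0.9009/1.383 = 0.6514, so I = 44.2 × 0.6514 = 28.79 mA.

I ≈ 28.8 mA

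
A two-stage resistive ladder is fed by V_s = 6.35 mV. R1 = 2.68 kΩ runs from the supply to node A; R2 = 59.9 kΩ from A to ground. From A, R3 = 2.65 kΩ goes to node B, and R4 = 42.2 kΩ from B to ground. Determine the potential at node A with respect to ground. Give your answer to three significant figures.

The second stage (R3 + R4 = 44.85 kΩ) loads node A in parallel with R2.
R2 ‖ (R3+R4) = 25.65 kΩ.
V_A = 6.35 × 25.65/(2.68 + 25.65) = 5.749 mV.

V_A ≈ 5.75 mV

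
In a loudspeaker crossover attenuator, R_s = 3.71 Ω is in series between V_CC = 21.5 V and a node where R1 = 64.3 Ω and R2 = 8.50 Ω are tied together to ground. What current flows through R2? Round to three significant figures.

Equivalent of the parallel group: R_p = 7.508 Ω.
Node voltage V_A = V_CC · R_p/(R_s + R_p) = 21.5 × 0.6693 = 14.39 V.
Branch current I = V_A/R2 = 14.39/8.50 = 1.693 A.

I ≈ 1.69 A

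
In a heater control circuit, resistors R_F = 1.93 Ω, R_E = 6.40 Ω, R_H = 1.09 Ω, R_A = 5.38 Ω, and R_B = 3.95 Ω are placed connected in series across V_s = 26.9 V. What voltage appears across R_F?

Total series resistance ΣR = 1.93 + 6.40 + 1.09 + 5.38 + 3.95 = 18.75 Ω.
By the voltage-divider rule, V = 26.9 × 1.930/18.75 = 2.769 V.

V ≈ 2.77 V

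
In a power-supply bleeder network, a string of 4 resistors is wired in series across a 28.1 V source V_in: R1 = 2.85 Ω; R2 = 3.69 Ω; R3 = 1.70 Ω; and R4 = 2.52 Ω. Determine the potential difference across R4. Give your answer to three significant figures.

V ≈ 6.58 V

Total series resistance ΣR = 2.85 + 3.69 + 1.70 + 2.52 = 10.76 Ω.
Voltage divider: V = V_in · (2.520 / 10.76) = 28.1 × 0.2342 = 6.581 V.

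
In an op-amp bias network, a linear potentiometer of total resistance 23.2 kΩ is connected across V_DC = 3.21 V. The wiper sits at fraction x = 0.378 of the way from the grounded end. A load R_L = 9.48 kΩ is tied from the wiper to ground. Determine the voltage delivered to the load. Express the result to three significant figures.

V_out ≈ 0.770 V

Lower segment x·R_p = 8.770 kΩ; upper segment (1−x)·R_p = 14.43 kΩ.
Lower segment in parallel with the load: 8.770 ‖ 9.48 = 4.555 kΩ.
Then V_out = V_DC · 4.555/(14.43 + 4.555) = 0.7702 V.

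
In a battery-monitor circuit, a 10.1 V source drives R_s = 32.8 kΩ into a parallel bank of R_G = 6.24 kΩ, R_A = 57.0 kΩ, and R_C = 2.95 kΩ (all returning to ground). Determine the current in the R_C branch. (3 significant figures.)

Parallel bank: R_p = 1/(1/6.24 + 1/57.0 + 1/2.95) = 1.935 kΩ.
Node voltage V_A = V_supply · R_p/(R_s + R_p) = 10.1 × 0.05571 = 0.5627 V.
Branch current I = V_A/R_C = 0.5627/2.95 = 0.1907 mA.
(Check via current divider: I_total = 0.2908 mA; share G_k/ΣG = 0.6559 → same result.)

I ≈ 0.191 mA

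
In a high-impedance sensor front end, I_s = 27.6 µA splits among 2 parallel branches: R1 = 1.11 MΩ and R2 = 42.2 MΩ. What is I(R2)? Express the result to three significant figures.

With just two branches, the current splits inversely with resistance.
So I = 27.6 × 1.11/43.31 = 0.7074 µA.

I ≈ 0.707 µA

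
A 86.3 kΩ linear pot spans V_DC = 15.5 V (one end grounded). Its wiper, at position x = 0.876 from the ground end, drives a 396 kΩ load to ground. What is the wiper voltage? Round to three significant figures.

Lower segment x·R_p = 75.60 kΩ; upper segment (1−x)·R_p = 10.70 kΩ.
(x·R_p) ‖ R_L = 63.48 kΩ.
Loaded-divider output: V_out = 15.5 × 0.8557 = 13.26 V.
(Unloaded: V_out = x·V_DC = 13.6 V.)

V_out ≈ 13.3 V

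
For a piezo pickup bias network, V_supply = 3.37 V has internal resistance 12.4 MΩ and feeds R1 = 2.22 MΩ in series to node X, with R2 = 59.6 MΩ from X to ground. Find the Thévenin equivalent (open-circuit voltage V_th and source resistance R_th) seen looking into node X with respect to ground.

V_th ≈ 2.71 V, R_th ≈ 11.7 MΩ

R1' = 12.4 + 2.22 = 14.62 MΩ (source resistance + R1).
With X open, the divider is unloaded: V_th = 3.37 × 59.6/74.22 = 2.706 V.
Looking into X with the source shorted: R_th = R1'·R2/(R1'+R2) = 14.62 × 59.6/74.22 = 11.74 MΩ.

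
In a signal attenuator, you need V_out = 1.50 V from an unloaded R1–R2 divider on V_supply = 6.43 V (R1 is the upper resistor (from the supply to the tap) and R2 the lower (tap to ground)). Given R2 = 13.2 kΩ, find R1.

R1 ≈ 43.4 kΩ

Required fraction k = V_out/V_supply = 0.2333.
So R1 = R2 · (V_supply/V_out − 1) = 13.2 × (6.43/1.50 − 1) = 13.2 × 3.287 = 43.38 kΩ.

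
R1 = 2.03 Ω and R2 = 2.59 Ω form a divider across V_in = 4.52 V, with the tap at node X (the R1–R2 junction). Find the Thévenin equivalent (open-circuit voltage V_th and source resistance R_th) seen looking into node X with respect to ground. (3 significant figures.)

Open-circuit (no load on X): V_th = V_in · R2/(R1 + R2) = 4.52 × 2.59/(2.030 + 2.59) = 2.534 V.
Zeroing V_in shorts the top of R1 to ground, so R_th = R1 ‖ R2 = 1.138 Ω.

V_th ≈ 2.53 V, R_th ≈ 1.14 Ω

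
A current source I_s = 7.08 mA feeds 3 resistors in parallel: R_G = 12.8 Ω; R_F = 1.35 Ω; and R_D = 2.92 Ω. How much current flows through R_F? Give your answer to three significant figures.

ΣG = 1/12.8 + 1/1.35 + 1/2.92 = 1.161.
By the current-divider rule, I = I_s · G_k/ΣG = 7.08 × 0.6378 = 4.516 mA.

I ≈ 4.52 mA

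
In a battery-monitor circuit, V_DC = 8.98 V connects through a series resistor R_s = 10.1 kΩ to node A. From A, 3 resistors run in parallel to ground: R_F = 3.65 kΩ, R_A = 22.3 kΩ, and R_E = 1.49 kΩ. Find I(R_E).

I ≈ 0.548 mA

Parallel bank: R_p = 1/(1/3.65 + 1/22.3 + 1/1.49) = 1.010 kΩ.
V_A = 8.98 × 1.010/11.11 = 0.8165 V.
I(R_E) = V_A / R_E = 0.8165/1.49 = 0.5480 mA.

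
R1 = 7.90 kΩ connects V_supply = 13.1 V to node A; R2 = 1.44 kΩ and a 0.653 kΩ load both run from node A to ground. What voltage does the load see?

V_out ≈ 0.705 V

The load sits in parallel with R2, giving an effective lower resistance R2' = R2·R_L/(R2+R_L) = 0.4493 kΩ.
Now apply the divider: V_out = 13.1 × 0.05381 = 0.7049 V.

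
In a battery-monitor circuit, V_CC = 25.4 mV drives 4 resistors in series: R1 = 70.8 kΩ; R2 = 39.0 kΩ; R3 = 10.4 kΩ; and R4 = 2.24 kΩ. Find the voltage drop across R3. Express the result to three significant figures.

Total series resistance ΣR = 70.8 + 39.0 + 10.4 + 2.24 = 122.4 kΩ.
By the voltage-divider rule, V = 25.4 × 10.40/122.4 = 2.157 mV.

V ≈ 2.16 mV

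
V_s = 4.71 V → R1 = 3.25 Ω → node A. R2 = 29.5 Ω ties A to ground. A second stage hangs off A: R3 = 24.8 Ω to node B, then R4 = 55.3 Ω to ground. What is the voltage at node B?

V_B ≈ 2.83 V

Looking into the second stage from A: R3 + R4 = 80.10 Ω appears in parallel with R2.
Effective lower resistance at A: R2 ‖ 80.10 = 21.56 Ω.
First divider: V_A = V_s · 21.56/(3.25 + 21.56) = 4.093 V.
Stage 2 is unloaded, so V_B = V_A · R4/(R3+R4) = 4.093 × 55.3/80.10 = 2.826 V.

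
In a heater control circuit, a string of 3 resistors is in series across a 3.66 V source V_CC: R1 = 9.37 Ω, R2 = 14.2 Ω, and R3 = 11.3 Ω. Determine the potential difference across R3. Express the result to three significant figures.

Total series resistance ΣR = 9.37 + 14.2 + 11.3 = 34.87 Ω.
By the voltage-divider rule, V = 3.66 × 11.30/34.87 = 1.186 V.

V ≈ 1.19 V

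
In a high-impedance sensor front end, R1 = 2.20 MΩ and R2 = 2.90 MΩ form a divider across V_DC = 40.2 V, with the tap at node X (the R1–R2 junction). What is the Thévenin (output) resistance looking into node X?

R_th ≈ 1.25 MΩ

With V_DC suppressed (replaced by a short), R_th = R1 ‖ R2 = (2.200 × 2.90)/(2.200 + 2.90) = 1.251 MΩ.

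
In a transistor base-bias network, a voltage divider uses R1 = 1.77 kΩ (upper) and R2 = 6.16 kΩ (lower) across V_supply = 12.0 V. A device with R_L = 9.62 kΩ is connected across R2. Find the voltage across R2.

V_out ≈ 8.16 V

First combine the lower leg with the load: R2 ‖ R_L = 3.755 kΩ.
Now apply the divider: V_out = 12.0 × 0.6797 = 8.156 V.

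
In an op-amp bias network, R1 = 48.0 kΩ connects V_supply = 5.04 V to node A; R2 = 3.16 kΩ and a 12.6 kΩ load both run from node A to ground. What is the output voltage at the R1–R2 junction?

R2 ‖ R_L = (3.16 × 12.6)/(3.16 + 12.6) = 2.526 kΩ.
Now apply the divider: V_out = 5.04 × 0.05000 = 0.2520 V.
(Unloaded it would be 0.311 V; the load pulls it down.)

V_out ≈ 0.252 V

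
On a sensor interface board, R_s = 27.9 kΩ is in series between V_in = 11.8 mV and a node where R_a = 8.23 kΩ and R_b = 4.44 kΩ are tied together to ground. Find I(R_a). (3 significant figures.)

Parallel bank: R_p = 1/(1/8.23 + 1/4.44) = 2.884 kΩ.
Node voltage V_A = V_in · R_p/(R_s + R_p) = 11.8 × 0.09369 = 1.106 mV.
I(R_a) = V_A / R_a = 1.106/8.23 = 0.1343 µA.

I ≈ 0.134 µA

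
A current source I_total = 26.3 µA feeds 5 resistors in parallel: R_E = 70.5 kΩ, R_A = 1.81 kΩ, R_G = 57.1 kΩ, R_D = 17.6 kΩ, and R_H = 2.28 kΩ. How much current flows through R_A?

Total conductance ΣG = 1/70.5 + 1/1.81 + 1/57.1 + 1/17.6 + 1/2.28 = 1.080 (units of 1/kΩ).
By the current-divider rule, I = I_total · G_k/ΣG = 26.3 × 0.5118 = 13.46 µA.

I ≈ 13.5 µA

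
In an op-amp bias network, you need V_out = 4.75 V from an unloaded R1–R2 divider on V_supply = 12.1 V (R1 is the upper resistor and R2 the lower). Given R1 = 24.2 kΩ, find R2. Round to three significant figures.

V_out/V_supply = R2/(R1+R2) = 0.3926.
Rearranging, R2 = R1·k/(1−k) = 24.2 × 0.6463 = 15.64 kΩ.

R2 ≈ 15.6 kΩ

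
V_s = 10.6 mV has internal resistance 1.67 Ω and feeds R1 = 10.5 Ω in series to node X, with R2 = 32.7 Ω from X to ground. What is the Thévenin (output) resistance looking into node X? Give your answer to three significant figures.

R1' = 1.67 + 10.5 = 12.17 Ω (source resistance + R1).
Zeroing V_s shorts the top of R1' to ground, so R_th = R1' ‖ R2 = 8.869 Ω.

R_th ≈ 8.87 Ω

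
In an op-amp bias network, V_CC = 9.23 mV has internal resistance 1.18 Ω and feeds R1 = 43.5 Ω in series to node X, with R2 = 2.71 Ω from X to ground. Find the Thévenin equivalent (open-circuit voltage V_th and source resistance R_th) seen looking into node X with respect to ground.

R1' = 1.18 + 43.5 = 44.68 Ω (source resistance + R1).
Open-circuit (no load on X): V_th = V_CC · R2/(R1' + R2) = 9.23 × 2.71/(44.68 + 2.71) = 0.5278 mV.
Zeroing V_CC shorts the top of R1' to ground, so R_th = R1' ‖ R2 = 2.555 Ω.

V_th ≈ 0.528 mV, R_th ≈ 2.56 Ω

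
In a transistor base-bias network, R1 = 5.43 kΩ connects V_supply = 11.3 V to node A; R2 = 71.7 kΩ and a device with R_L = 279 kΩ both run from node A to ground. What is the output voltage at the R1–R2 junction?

V_out ≈ 10.3 V

The load sits in parallel with R2, giving an effective lower resistance R2' = R2·R_L/(R2+R_L) = 57.04 kΩ.
Then V_out = V_supply · R2'/(R1 + R2') = 11.3 × 57.04/62.47 = 10.32 V.
(Unloaded it would be 10.5 V; the load pulls it down.)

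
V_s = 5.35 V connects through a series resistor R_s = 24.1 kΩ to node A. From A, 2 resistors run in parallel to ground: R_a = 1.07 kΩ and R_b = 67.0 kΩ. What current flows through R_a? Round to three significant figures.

Combine the parallel branches: R_p = (1/1.07 + 1/67.0)⁻¹ = 1.053 kΩ.
V_A by voltage divider: V_A = 5.35 × 1.053/(24.1 + 1.053) = 0.2240 V.
Branch current I = V_A/R_a = 0.2240/1.07 = 0.2094 mA.

I ≈ 0.209 mA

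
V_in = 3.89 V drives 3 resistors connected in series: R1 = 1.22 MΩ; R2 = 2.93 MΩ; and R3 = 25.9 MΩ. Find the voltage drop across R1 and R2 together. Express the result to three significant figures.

ΣR = 1.22 + 2.93 + 25.9 = 30.05 MΩ.
R_{R1..R2} = 1.22 + 2.93 = 4.150 MΩ.
Voltage divider: V = V_in · (4.150 / 30.05) = 3.89 × 0.1381 = 0.5372 V.

V ≈ 0.537 V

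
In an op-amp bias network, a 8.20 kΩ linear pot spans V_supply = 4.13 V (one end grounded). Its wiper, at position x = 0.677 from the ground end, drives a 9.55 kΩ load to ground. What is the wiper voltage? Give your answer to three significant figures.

Split the track: R_lower = x·R_p = 5.551 kΩ, R_upper = (1−x)·R_p = 2.649 kΩ.
R_L loads the lower segment: effective lower R = 3.511 kΩ.
Loaded-divider output: V_out = 4.13 × 0.5700 = 2.354 V.

V_out ≈ 2.35 V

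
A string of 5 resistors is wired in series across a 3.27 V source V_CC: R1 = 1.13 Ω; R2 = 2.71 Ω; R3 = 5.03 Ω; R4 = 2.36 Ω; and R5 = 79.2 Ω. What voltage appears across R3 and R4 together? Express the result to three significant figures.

Total series resistance ΣR = 1.13 + 2.71 + 5.03 + 2.36 + 79.2 = 90.43 Ω.
R_{R3..R4} = 5.03 + 2.36 = 7.390 Ω.
Voltage divider: V = V_CC · (7.390 / 90.43) = 3.27 × 0.08172 = 0.2672 V.

V ≈ 0.267 V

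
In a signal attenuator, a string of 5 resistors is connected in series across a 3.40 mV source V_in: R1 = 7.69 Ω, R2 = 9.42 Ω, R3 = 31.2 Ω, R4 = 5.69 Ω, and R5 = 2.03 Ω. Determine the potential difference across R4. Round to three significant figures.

ΣR = 7.69 + 9.42 + 31.2 + 5.69 + 2.03 = 56.03 Ω.
Voltage divider: V = V_in · (5.690 / 56.03) = 3.40 × 0.1016 = 0.3453 mV.

V ≈ 0.345 mV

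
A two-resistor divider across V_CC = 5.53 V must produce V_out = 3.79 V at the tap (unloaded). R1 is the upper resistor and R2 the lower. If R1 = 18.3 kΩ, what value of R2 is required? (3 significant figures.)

R2 ≈ 39.9 kΩ

Required fraction k = V_out/V_CC = 0.6854.
Rearranging, R2 = R1·k/(1−k) = 18.3 × 2.178 = 39.86 kΩ.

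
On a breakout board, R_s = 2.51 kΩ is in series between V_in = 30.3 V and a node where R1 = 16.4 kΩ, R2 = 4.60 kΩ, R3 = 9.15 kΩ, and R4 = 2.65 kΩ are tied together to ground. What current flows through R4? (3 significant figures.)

I ≈ 3.92 mA

Combine the parallel branches: R_p = (1/16.4 + 1/4.60 + 1/9.15 + 1/2.65)⁻¹ = 1.307 kΩ.
V_A by voltage divider: V_A = 30.3 × 1.307/(2.51 + 1.307) = 10.38 V.
Branch current I = V_A/R4 = 10.38/2.65 = 3.915 mA.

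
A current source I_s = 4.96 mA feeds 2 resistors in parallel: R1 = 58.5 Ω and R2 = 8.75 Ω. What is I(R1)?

I ≈ 0.645 mA

With just two branches, the current splits inversely with resistance.
I(R1) = 4.96 × 8.75/(58.5 + 8.75) = 4.96 × 0.1301 = 0.6454 mA.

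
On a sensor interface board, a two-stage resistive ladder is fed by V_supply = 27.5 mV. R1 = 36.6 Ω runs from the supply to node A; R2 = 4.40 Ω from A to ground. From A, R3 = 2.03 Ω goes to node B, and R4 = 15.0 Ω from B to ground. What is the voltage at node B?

V_B ≈ 2.11 mV

Node A sees R2 in parallel with the series input of stage 2, R3 + R4 = 17.03 Ω.
R2 ‖ (R3+R4) = 3.497 Ω.
V_A = 27.5 × 3.497/(36.6 + 3.497) = 2.398 mV.
Stage 2 is unloaded, so V_B = V_A · R4/(R3+R4) = 2.398 × 15.0/17.03 = 2.112 mV.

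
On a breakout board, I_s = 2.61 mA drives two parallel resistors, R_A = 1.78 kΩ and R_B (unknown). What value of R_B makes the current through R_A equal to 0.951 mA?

R_B ≈ 1.02 kΩ

Two-branch current divider: I_A = I_s · R_B/(R_A + R_B).
0.951/2.61 = R_B/(R_A + R_B) → R_B = R_A · (0.3644)/(1 − 0.3644) = 1.78 × 0.5732 = 1.020 kΩ.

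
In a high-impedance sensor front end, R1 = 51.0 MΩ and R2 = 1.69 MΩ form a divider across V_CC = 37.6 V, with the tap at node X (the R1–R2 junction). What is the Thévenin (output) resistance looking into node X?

R_th ≈ 1.64 MΩ

With V_CC suppressed (replaced by a short), R_th = R1 ‖ R2 = (51.00 × 1.69)/(51.00 + 1.69) = 1.636 MΩ.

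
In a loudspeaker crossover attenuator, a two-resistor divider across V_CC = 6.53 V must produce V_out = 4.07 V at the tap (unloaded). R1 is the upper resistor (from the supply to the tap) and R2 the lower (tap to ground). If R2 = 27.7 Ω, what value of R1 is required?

R1 ≈ 16.7 Ω

Required fraction k = V_out/V_CC = 0.6233.
R1 = R2·(1/k − 1) = 27.7 × 0.6044 = 16.74 Ω.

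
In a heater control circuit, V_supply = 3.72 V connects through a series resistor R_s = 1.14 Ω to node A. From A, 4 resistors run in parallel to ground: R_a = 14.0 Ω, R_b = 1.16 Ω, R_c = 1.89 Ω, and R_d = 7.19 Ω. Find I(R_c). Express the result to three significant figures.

Equivalent of the parallel group: R_p = 0.6243 Ω.
V_A = 3.72 × 0.6243/1.764 = 1.316 V.
Branch current I = V_A/R_c = 1.316/1.89 = 0.6965 A.
(Equivalently: I_total = 2.108 A, then current-divider fraction G_k/ΣG = 0.3303.)

I ≈ 0.697 A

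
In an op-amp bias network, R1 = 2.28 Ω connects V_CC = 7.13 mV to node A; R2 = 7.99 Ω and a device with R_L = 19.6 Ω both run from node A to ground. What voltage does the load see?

V_out ≈ 5.09 mV

The load sits in parallel with R2, giving an effective lower resistance R2' = R2·R_L/(R2+R_L) = 5.676 Ω.
Then V_out = V_CC · R2'/(R1 + R2') = 7.13 × 5.676/7.956 = 5.087 mV.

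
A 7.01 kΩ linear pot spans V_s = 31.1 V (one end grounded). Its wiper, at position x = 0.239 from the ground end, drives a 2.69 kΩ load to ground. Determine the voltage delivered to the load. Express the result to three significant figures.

The pot divides into 5.335 kΩ above the wiper and 1.675 kΩ below.
R_L loads the lower segment: effective lower R = 1.032 kΩ.
Loaded-divider output: V_out = 31.1 × 0.1621 = 5.043 V.

V_out ≈ 5.04 V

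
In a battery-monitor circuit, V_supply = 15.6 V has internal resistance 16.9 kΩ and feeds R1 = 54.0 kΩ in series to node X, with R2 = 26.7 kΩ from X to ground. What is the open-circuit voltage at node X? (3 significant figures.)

V_th ≈ 4.27 V

R1' = 16.9 + 54.0 = 70.90 kΩ (source resistance + R1).
With X open, the divider is unloaded: V_th = 15.6 × 26.7/97.60 = 4.268 V.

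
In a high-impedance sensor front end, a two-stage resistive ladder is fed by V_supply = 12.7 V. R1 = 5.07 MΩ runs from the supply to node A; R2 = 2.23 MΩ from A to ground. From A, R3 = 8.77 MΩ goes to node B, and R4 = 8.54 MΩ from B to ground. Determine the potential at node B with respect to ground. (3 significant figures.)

V_B ≈ 1.76 V

The second stage (R3 + R4 = 17.31 MΩ) loads node A in parallel with R2.
Effective lower resistance at A: R2 ‖ 17.31 = 1.976 MΩ.
First divider: V_A = V_supply · 1.976/(5.07 + 1.976) = 3.561 V.
Then the unloaded second divider: V_B = V_A × R4/(R3+R4) = 3.561 × 0.4934 = 1.757 V.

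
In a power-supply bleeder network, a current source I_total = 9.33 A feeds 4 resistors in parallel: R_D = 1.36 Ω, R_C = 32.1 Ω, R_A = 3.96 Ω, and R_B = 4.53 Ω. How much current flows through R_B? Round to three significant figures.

ΣG = 1/1.36 + 1/32.1 + 1/3.96 + 1/4.53 = 1.240.
By the current-divider rule, I = I_total · G_k/ΣG = 9.33 × 0.1781 = 1.661 A.

I ≈ 1.66 A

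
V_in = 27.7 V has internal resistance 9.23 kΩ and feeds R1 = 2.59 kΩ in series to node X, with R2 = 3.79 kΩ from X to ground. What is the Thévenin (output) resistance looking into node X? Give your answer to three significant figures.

R1' = 9.23 + 2.59 = 11.82 kΩ (source resistance + R1).
Zeroing V_in shorts the top of R1' to ground, so R_th = R1' ‖ R2 = 2.870 kΩ.

R_th ≈ 2.87 kΩ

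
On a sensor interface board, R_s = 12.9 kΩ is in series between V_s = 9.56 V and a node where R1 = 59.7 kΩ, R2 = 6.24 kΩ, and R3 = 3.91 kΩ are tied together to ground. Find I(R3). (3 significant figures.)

I ≈ 0.371 mA

Equivalent of the parallel group: R_p = 2.311 kΩ.
V_A by voltage divider: V_A = 9.56 × 2.311/(12.9 + 2.311) = 1.452 V.
Branch current I = V_A/R3 = 1.452/3.91 = 0.3714 mA.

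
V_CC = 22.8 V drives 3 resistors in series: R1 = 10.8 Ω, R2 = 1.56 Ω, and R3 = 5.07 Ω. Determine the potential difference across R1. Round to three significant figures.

V ≈ 14.1 V

Total series resistance ΣR = 10.8 + 1.56 + 5.07 = 17.43 Ω.
Voltage divider: V = V_CC · (10.80 / 17.43) = 22.8 × 0.6196 = 14.13 V.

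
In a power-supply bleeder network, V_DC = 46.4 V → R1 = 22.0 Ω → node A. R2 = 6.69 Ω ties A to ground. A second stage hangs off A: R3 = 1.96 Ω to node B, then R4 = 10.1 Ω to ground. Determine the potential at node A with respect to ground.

V_A ≈ 7.59 V

Node A sees R2 in parallel with the series input of stage 2, R3 + R4 = 12.06 Ω.
Effective lower resistance at A: R2 ‖ 12.06 = 4.303 Ω.
First divider: V_A = V_DC · 4.303/(22.0 + 4.303) = 7.591 V.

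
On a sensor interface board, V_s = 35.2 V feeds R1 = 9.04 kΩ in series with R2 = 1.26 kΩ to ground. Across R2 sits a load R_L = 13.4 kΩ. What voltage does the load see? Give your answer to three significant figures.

V_out ≈ 3.98 V

First combine the lower leg with the load: R2 ‖ R_L = 1.152 kΩ.
Now apply the divider: V_out = 35.2 × 0.1130 = 3.978 V.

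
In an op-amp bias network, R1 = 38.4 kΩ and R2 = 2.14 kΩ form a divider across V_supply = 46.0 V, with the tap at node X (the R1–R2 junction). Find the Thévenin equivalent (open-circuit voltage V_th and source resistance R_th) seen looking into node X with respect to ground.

V_th ≈ 2.43 V, R_th ≈ 2.03 kΩ

Open-circuit (no load on X): V_th = V_supply · R2/(R1 + R2) = 46.0 × 2.14/(38.40 + 2.14) = 2.428 V.
Zeroing V_supply shorts the top of R1 to ground, so R_th = R1 ‖ R2 = 2.027 kΩ.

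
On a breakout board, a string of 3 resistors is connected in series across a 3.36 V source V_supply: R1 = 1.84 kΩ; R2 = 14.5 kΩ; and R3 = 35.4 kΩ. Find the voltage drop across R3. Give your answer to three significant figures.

Total series resistance ΣR = 1.84 + 14.5 + 35.4 = 51.74 kΩ.
V = V_supply · R/ΣR = 3.36 × 0.6842 = 2.299 V.

V ≈ 2.30 V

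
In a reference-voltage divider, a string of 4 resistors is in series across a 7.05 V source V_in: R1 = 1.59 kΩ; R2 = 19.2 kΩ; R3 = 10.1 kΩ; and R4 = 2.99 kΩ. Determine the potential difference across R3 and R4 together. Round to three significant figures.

Series total: ΣR = 1.59 + 19.2 + 10.1 + 2.99 = 33.88 kΩ.
R_{R3..R4} = 10.1 + 2.99 = 13.09 kΩ.
By the voltage-divider rule, V = 7.05 × 13.09/33.88 = 2.724 V.

V ≈ 2.72 V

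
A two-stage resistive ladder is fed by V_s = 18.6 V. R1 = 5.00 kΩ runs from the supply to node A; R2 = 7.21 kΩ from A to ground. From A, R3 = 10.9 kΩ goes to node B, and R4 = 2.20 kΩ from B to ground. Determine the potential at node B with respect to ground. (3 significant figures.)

V_B ≈ 1.51 V

Looking into the second stage from A: R3 + R4 = 13.10 kΩ appears in parallel with R2.
Effective lower resistance at A: R2 ‖ 13.10 = 4.650 kΩ.
V_A = 18.6 × 4.650/(5.00 + 4.650) = 8.963 V.
Stage 2 is unloaded, so V_B = V_A · R4/(R3+R4) = 8.963 × 2.20/13.10 = 1.505 V.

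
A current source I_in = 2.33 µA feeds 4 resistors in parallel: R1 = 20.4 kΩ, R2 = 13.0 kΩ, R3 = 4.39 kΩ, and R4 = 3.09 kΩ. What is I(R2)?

I ≈ 0.265 µA

Conductances: ΣG = 1/20.4 + 1/13.0 + 1/4.39 + 1/3.09 = 0.6774 (1/kΩ).
Current divider: I(R2) = I_in · G_k/ΣG = 2.33 × (0.07692/0.6774) = 2.33 × 0.1136 = 0.2646 µA.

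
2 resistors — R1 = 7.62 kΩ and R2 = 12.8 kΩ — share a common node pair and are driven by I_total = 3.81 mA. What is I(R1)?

I ≈ 2.39 mA

With just two branches, the current splits inversely with resistance.
So I = 3.81 × 12.8/20.42 = 2.388 mA.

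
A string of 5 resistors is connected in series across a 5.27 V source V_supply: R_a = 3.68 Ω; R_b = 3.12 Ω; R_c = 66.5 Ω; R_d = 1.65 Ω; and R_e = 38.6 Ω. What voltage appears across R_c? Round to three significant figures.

ΣR = 3.68 + 3.12 + 66.5 + 1.65 + 38.6 = 113.5 Ω.
By the voltage-divider rule, V = 5.27 × 66.50/113.5 = 3.086 V.

V ≈ 3.09 V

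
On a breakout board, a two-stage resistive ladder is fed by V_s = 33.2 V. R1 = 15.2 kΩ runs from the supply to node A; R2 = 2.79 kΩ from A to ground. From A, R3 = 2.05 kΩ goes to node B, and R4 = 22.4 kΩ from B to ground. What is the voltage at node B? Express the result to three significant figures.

V_B ≈ 4.30 V

The second stage (R3 + R4 = 24.45 kΩ) loads node A in parallel with R2.
Effective lower resistance at A: R2 ‖ 24.45 = 2.504 kΩ.
V_A = 33.2 × 2.504/(15.2 + 2.504) = 4.696 V.
V_B = V_A × 0.9162 = 4.302 V.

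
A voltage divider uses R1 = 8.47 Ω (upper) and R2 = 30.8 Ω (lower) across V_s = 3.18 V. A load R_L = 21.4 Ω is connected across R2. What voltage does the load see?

R2 ‖ R_L = (30.8 × 21.4)/(30.8 + 21.4) = 12.63 Ω.
Then V_out = V_s · R2'/(R1 + R2') = 3.18 × 12.63/21.10 = 1.903 V.

V_out ≈ 1.90 V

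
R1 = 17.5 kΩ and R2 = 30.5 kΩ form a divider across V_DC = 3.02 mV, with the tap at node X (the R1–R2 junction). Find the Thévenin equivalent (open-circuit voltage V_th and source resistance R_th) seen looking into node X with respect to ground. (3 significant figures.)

V_th is the unloaded tap voltage: V_DC · R2/(R1+R2) = 3.02 × 0.6354 = 1.919 mV.
Looking into X with the source shorted: R_th = R1·R2/(R1+R2) = 17.50 × 30.5/48.00 = 11.12 kΩ.

V_th ≈ 1.92 mV, R_th ≈ 11.1 kΩ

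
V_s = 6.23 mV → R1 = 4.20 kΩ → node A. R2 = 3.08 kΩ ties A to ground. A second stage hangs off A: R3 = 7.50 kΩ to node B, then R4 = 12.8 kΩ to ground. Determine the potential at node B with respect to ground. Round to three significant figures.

Node A sees R2 in parallel with the series input of stage 2, R3 + R4 = 20.30 kΩ.
R2 ‖ (R3+R4) = 2.674 kΩ.
So V_A = 6.23 × 0.3890 = 2.424 mV.
Stage 2 is unloaded, so V_B = V_A · R4/(R3+R4) = 2.424 × 12.8/20.30 = 1.528 mV.

V_B ≈ 1.53 mV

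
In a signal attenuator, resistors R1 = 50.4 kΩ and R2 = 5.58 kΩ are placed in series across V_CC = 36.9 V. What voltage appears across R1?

Series total: ΣR = 50.4 + 5.58 = 55.98 kΩ.
V = V_CC · R/ΣR = 36.9 × 0.9003 = 33.22 V.

V ≈ 33.2 V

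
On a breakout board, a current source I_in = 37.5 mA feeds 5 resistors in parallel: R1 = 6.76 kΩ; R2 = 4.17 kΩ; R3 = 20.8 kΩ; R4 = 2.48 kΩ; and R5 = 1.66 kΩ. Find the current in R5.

I ≈ 15.7 mA

ΣG = 1/6.76 + 1/4.17 + 1/20.8 + 1/2.48 + 1/1.66 = 1.441.
R5 takes the fraction G_k/ΣG = 0.6024/1.441 = 0.4179, so I = 37.5 × 0.4179 = 15.67 mA.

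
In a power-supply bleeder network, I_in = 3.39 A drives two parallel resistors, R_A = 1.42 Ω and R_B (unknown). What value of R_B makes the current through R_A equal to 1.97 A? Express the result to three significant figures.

Two-branch current divider: I_A = I_in · R_B/(R_A + R_B).
1.97/3.39 = R_B/(R_A + R_B) → R_B = R_A · (0.5811)/(1 − 0.5811) = 1.42 × 1.387 = 1.970 Ω.

R_B ≈ 1.97 Ω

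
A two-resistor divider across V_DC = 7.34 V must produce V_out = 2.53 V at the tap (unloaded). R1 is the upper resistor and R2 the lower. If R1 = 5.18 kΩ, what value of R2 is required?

R2 ≈ 2.72 kΩ

V_out/V_DC = R2/(R1+R2) = 0.3447.
R2 = R1 · 0.3447/(1 − 0.3447) = 2.725 kΩ.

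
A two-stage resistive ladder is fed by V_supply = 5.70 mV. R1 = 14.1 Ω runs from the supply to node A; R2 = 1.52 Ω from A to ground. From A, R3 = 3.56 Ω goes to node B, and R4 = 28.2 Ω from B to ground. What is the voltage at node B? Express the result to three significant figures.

The second stage (R3 + R4 = 31.76 Ω) loads node A in parallel with R2.
Effective lower resistance at A: R2 ‖ 31.76 = 1.451 Ω.
First divider: V_A = V_supply · 1.451/(14.1 + 1.451) = 0.5317 mV.
Then the unloaded second divider: V_B = V_A × R4/(R3+R4) = 0.5317 × 0.8879 = 0.4721 mV.

V_B ≈ 0.472 mV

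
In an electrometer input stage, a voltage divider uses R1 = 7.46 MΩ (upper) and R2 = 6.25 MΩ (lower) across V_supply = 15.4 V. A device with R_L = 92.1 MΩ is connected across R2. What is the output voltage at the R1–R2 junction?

R2 ‖ R_L = (6.25 × 92.1)/(6.25 + 92.1) = 5.853 MΩ.
Now apply the divider: V_out = 15.4 × 0.4396 = 6.770 V.
(Unloaded it would be 7.02 V; the load pulls it down.)

V_out ≈ 6.77 V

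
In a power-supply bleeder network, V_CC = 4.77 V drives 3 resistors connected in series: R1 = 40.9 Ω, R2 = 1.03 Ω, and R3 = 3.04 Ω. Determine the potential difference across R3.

Series total: ΣR = 40.9 + 1.03 + 3.04 = 44.97 Ω.
Voltage divider: V = V_CC · (3.040 / 44.97) = 4.77 × 0.06760 = 0.3225 V.

V ≈ 0.322 V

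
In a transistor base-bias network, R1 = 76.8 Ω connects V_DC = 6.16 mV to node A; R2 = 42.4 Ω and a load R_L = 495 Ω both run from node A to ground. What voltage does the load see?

V_out ≈ 2.08 mV

R2 ‖ R_L = (42.4 × 495)/(42.4 + 495) = 39.05 Ω.
Now apply the divider: V_out = 6.16 × 0.3371 = 2.077 mV.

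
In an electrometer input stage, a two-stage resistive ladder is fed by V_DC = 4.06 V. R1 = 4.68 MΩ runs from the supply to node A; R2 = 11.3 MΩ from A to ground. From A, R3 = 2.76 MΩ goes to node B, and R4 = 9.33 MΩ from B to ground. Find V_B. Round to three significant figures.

The second stage (R3 + R4 = 12.09 MΩ) loads node A in parallel with R2.
R2 ‖ (R3+R4) = 5.841 MΩ.
V_A = 4.06 × 5.841/(4.68 + 5.841) = 2.254 V.
Then the unloaded second divider: V_B = V_A × R4/(R3+R4) = 2.254 × 0.7717 = 1.739 V.

V_B ≈ 1.74 V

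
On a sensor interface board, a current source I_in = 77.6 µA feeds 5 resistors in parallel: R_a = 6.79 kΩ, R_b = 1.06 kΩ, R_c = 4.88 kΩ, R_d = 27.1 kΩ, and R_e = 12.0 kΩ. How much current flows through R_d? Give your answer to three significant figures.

Conductances: ΣG = 1/6.79 + 1/1.06 + 1/4.88 + 1/27.1 + 1/12.0 = 1.416 (1/kΩ).
R_d takes the fraction G_k/ΣG = 0.03690/1.416 = 0.02606, so I = 77.6 × 0.02606 = 2.022 µA.

I ≈ 2.02 µA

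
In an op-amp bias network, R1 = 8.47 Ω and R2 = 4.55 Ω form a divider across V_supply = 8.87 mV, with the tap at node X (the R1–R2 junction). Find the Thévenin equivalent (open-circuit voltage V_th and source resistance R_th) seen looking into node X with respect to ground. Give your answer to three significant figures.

V_th ≈ 3.10 mV, R_th ≈ 2.96 Ω

With X open, the divider is unloaded: V_th = 8.87 × 4.55/13.02 = 3.100 mV.
Zeroing V_supply shorts the top of R1 to ground, so R_th = R1 ‖ R2 = 2.960 Ω.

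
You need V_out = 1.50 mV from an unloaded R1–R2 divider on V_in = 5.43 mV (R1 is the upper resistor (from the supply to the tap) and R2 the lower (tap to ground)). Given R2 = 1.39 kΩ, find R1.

V_out/V_in = R2/(R1+R2) = 0.2762.
So R1 = R2 · (V_in/V_out − 1) = 1.39 × (5.43/1.50 − 1) = 1.39 × 2.620 = 3.642 kΩ.

R1 ≈ 3.64 kΩ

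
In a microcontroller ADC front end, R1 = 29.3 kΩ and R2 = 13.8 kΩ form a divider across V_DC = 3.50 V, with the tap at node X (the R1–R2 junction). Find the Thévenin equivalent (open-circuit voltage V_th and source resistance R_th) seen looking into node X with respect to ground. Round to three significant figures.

With X open, the divider is unloaded: V_th = 3.50 × 13.8/43.10 = 1.121 V.
With V_DC suppressed (replaced by a short), R_th = R1 ‖ R2 = (29.30 × 13.8)/(29.30 + 13.8) = 9.381 kΩ.

V_th ≈ 1.12 V, R_th ≈ 9.38 kΩ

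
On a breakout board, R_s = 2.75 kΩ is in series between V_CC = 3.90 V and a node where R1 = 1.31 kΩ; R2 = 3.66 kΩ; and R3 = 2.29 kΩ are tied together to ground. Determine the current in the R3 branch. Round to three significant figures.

Combine the parallel branches: R_p = (1/1.31 + 1/3.66 + 1/2.29)⁻¹ = 0.6788 kΩ.
V_A by voltage divider: V_A = 3.90 × 0.6788/(2.75 + 0.6788) = 0.7721 V.
Branch current I = V_A/R3 = 0.7721/2.29 = 0.3371 mA.

I ≈ 0.337 mA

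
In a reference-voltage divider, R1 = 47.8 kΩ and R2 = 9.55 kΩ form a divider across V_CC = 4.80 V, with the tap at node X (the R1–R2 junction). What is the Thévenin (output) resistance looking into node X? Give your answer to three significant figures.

R_th ≈ 7.96 kΩ

Looking into X with the source shorted: R_th = R1·R2/(R1+R2) = 47.80 × 9.55/57.35 = 7.960 kΩ.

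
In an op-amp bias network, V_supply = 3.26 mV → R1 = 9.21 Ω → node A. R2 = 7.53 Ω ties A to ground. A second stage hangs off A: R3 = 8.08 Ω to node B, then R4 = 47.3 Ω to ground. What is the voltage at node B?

V_B ≈ 1.17 mV

Node A sees R2 in parallel with the series input of stage 2, R3 + R4 = 55.38 Ω.
R2 ‖ (R3+R4) = 6.629 Ω.
V_A = 3.26 × 6.629/(9.21 + 6.629) = 1.364 mV.
V_B = V_A × 0.8541 = 1.165 mV.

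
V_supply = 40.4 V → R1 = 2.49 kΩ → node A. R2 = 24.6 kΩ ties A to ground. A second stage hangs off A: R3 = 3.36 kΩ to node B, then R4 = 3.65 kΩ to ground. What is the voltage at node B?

Looking into the second stage from A: R3 + R4 = 7.010 kΩ appears in parallel with R2.
R2 ‖ (R3+R4) = 5.455 kΩ.
V_A = 40.4 × 5.455/(2.49 + 5.455) = 27.74 V.
V_B = V_A × 0.5207 = 14.44 V.

V_B ≈ 14.4 V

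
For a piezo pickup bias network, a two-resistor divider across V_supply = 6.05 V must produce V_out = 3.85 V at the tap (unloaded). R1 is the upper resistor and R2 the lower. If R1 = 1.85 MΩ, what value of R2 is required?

R2 ≈ 3.24 MΩ

V_out/V_supply = R2/(R1+R2) = 0.6364.
Rearranging, R2 = R1·k/(1−k) = 1.85 × 1.750 = 3.238 MΩ.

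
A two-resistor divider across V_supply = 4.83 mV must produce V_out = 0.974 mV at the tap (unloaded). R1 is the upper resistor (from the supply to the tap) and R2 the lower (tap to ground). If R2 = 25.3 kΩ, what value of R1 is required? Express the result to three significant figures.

Required fraction k = V_out/V_supply = 0.2017.
So R1 = R2 · (V_supply/V_out − 1) = 25.3 × (4.83/0.974 − 1) = 25.3 × 3.959 = 100.2 kΩ.

R1 ≈ 100 kΩ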